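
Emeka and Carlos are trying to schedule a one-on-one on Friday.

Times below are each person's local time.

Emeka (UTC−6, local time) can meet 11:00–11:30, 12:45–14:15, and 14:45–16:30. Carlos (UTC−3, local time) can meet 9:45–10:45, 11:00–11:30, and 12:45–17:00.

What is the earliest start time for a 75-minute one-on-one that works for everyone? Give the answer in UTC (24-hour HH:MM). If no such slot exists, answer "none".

Emeka → UTC: 17:00–17:30, 18:45–20:15, 20:45–22:30.
Carlos → UTC: 12:45–13:45, 14:00–14:30, 15:45–20:00.
Emeka ∩ Carlos: 17:00–17:30, 18:45–20:00.
Windows ≥ 75 min: 18:45–20:00.
Earliest such window starts at 18:45.

18:45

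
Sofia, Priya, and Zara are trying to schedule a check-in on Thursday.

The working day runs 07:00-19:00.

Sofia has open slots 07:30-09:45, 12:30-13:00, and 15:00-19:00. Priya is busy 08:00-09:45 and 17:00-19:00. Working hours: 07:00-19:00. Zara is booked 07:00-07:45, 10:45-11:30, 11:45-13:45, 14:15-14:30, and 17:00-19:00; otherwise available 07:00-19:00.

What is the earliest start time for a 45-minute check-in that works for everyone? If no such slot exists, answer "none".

15:00

Priya free within 07:00–19:00: 07:00–08:00, 09:45–17:00.
Zara free within 07:00–19:00: 07:45–10:45, 11:30–11:45, 13:45–14:15, 14:30–17:00.
Sofia ∩ Priya: 07:30–08:00, 12:30–13:00, 15:00–17:00.
Sofia ∩ Priya ∩ Zara: 07:45–08:00, 15:00–17:00.
Windows ≥ 45 min: 15:00–17:00.
Earliest such window starts at 15:00.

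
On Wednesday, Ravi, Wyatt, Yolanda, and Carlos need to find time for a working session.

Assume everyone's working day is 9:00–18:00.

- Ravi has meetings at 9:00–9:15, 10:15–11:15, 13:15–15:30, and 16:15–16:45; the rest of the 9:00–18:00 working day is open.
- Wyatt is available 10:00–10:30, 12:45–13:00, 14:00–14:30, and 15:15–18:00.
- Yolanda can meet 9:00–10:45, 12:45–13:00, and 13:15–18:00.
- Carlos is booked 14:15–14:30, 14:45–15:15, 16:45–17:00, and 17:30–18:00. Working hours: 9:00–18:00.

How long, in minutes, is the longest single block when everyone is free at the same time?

45 minutes

Ravi free within 09:00–18:00: 09:15–10:15, 11:15–13:15, 15:30–16:15, 16:45–18:00.
Carlos free within 09:00–18:00: 09:00–14:15, 14:30–14:45, 15:15–16:45, 17:00–17:30.
Ravi ∩ Wyatt: 10:00–10:15, 12:45–13:00, 15:30–16:15, 16:45–18:00.
Ravi ∩ Wyatt ∩ Yolanda: 10:00–10:15, 12:45–13:00, 15:30–16:15, 16:45–18:00.
Ravi ∩ Wyatt ∩ Yolanda ∩ Carlos: 10:00–10:15, 12:45–13:00, 15:30–16:15, 17:00–17:30.
Common window lengths: 15, 15, 45, 30 min; longest is 45.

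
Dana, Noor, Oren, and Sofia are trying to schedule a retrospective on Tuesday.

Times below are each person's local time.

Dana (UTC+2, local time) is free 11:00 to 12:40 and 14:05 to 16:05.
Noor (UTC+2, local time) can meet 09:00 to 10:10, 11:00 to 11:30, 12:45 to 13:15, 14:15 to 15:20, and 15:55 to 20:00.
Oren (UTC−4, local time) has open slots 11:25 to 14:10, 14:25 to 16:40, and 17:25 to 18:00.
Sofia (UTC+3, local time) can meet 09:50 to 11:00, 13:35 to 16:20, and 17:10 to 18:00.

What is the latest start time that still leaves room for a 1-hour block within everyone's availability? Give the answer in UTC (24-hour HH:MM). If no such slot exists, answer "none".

Dana → UTC: 09:00–10:40, 12:05–14:05.
Noor → UTC: 07:00–08:10, 09:00–09:30, 10:45–11:15, 12:15–13:20, 13:55–18:00.
Oren → UTC: 15:25–18:10, 18:25–20:40, 21:25–22:00.
Sofia → UTC: 06:50–08:00, 10:35–13:20, 14:10–15:00.
Dana ∩ Noor: 09:00–09:30, 12:15–13:20, 13:55–14:05.
Dana ∩ Noor ∩ Oren: (none).
Dana ∩ Noor ∩ Oren ∩ Sofia: (none).
Windows ≥ 60 min: (none).

none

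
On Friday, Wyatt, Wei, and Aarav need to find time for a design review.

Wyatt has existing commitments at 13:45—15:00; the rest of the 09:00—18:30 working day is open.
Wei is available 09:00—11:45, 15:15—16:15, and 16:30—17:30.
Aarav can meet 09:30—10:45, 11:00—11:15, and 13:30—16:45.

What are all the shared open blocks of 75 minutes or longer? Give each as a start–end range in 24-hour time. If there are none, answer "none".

Wyatt free within 09:00–18:30: 09:00–13:45, 15:00–18:30.
Wyatt ∩ Wei: 09:00–11:45, 15:15–16:15, 16:30–17:30.
Wyatt ∩ Wei ∩ Aarav: 09:30–10:45, 11:00–11:15, 15:15–16:15, 16:30–16:45.
Windows ≥ 75 min: 09:30–10:45.

09:30–10:45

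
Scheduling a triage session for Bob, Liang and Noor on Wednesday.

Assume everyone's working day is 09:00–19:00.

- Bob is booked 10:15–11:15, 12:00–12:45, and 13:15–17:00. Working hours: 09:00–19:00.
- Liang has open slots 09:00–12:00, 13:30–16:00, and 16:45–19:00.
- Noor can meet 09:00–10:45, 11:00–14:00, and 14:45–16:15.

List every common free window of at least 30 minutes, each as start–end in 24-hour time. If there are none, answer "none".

Bob free within 09:00–19:00: 09:00–10:15, 11:15–12:00, 12:45–13:15, 17:00–19:00.
Bob ∩ Liang: 09:00–10:15, 11:15–12:00, 17:00–19:00.
Bob ∩ Liang ∩ Noor: 09:00–10:15, 11:15–12:00.
Windows ≥ 30 min: 09:00–10:15, 11:15–12:00.

09:00–10:15, 11:15–12:00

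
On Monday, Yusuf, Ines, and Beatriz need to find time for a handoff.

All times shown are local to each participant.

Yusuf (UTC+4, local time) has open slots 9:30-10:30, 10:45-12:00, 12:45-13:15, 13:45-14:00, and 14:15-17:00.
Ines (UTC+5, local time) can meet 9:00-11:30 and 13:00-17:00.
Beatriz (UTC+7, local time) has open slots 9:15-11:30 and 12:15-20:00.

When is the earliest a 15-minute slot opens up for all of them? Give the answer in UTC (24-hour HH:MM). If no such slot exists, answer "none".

Yusuf → UTC: 05:30–06:30, 06:45–08:00, 08:45–09:15, 09:45–10:00, 10:15–13:00.
Ines → UTC: 04:00–06:30, 08:00–12:00.
Beatriz → UTC: 02:15–04:30, 05:15–13:00.
Yusuf ∩ Ines: 05:30–06:30, 08:45–09:15, 09:45–10:00, 10:15–12:00.
Yusuf ∩ Ines ∩ Beatriz: 05:30–06:30, 08:45–09:15, 09:45–10:00, 10:15–12:00.
Windows ≥ 15 min: 05:30–06:30, 08:45–09:15, 09:45–10:00, 10:15–12:00.
Earliest such window starts at 05:30.

05:30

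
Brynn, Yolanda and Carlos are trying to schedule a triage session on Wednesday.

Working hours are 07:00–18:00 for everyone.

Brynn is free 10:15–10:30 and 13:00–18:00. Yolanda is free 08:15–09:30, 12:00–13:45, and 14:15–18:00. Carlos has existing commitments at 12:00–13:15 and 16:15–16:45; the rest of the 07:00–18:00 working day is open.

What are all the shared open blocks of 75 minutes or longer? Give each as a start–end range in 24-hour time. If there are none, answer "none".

14:15–16:15, 16:45–18:00

Carlos free within 07:00–18:00: 07:00–12:00, 13:15–16:15, 16:45–18:00.
Brynn ∩ Yolanda: 13:00–13:45, 14:15–18:00.
Brynn ∩ Yolanda ∩ Carlos: 13:15–13:45, 14:15–16:15, 16:45–18:00.
Windows ≥ 75 min: 14:15–16:15, 16:45–18:00.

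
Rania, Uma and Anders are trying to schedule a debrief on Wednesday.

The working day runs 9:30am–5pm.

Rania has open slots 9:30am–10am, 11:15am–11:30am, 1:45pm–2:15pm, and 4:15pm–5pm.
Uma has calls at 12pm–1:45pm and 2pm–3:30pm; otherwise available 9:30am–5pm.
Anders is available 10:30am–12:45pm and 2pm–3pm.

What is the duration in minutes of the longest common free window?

15 minutes

Uma free within 09:30–17:00: 09:30–12:00, 13:45–14:00, 15:30–17:00.
Rania ∩ Uma: 09:30–10:00, 11:15–11:30, 13:45–14:00, 16:15–17:00.
Rania ∩ Uma ∩ Anders: 11:15–11:30.
Single common window of 15 minutes.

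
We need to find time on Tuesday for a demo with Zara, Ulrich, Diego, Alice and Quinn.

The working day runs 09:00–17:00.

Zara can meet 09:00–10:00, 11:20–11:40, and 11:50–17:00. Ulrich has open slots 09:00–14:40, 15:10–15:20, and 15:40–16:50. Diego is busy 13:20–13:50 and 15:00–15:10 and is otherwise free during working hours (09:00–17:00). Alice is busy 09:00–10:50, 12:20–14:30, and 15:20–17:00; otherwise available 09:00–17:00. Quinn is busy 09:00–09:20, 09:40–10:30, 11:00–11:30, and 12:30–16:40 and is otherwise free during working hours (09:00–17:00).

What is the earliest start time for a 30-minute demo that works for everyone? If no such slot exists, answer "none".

11:50

Diego free within 09:00–17:00: 09:00–13:20, 13:50–15:00, 15:10–17:00.
Alice free within 09:00–17:00: 10:50–12:20, 14:30–15:20.
Quinn free within 09:00–17:00: 09:20–09:40, 10:30–11:00, 11:30–12:30, 16:40–17:00.
Zara ∩ Ulrich: 09:00–10:00, 11:20–11:40, 11:50–14:40, 15:10–15:20, 15:40–16:50.
Zara ∩ Ulrich ∩ Diego: 09:00–10:00, 11:20–11:40, 11:50–13:20, 13:50–14:40, 15:10–15:20, 15:40–16:50.
Zara ∩ Ulrich ∩ Diego ∩ Alice: 11:20–11:40, 11:50–12:20, 14:30–14:40, 15:10–15:20.
Zara ∩ Ulrich ∩ Diego ∩ Alice ∩ Quinn: 11:30–11:40, 11:50–12:20.
Windows ≥ 30 min: 11:50–12:20.
Earliest such window starts at 11:50.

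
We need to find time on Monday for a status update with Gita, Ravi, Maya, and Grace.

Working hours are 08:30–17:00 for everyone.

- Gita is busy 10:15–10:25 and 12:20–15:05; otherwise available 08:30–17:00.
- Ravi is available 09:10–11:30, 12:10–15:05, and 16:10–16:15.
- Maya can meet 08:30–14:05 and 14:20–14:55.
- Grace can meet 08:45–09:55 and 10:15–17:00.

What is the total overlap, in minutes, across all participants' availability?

Gita free within 08:30–17:00: 08:30–10:15, 10:25–12:20, 15:05–17:00.
Gita ∩ Ravi: 09:10–10:15, 10:25–11:30, 12:10–12:20, 16:10–16:15.
Gita ∩ Ravi ∩ Maya: 09:10–10:15, 10:25–11:30, 12:10–12:20.
Gita ∩ Ravi ∩ Maya ∩ Grace: 09:10–09:55, 10:25–11:30, 12:10–12:20.
Total common minutes: 45 + 65 + 10 = 120.

120 minutes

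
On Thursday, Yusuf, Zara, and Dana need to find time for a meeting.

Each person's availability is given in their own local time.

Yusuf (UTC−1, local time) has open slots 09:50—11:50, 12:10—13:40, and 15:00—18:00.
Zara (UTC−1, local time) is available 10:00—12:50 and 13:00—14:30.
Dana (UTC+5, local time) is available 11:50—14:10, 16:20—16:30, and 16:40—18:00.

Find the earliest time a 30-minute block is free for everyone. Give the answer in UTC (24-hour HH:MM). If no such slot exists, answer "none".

Yusuf → UTC: 10:50–12:50, 13:10–14:40, 16:00–19:00.
Zara → UTC: 11:00–13:50, 14:00–15:30.
Dana → UTC: 06:50–09:10, 11:20–11:30, 11:40–13:00.
Yusuf ∩ Zara: 11:00–12:50, 13:10–13:50, 14:00–14:40.
Yusuf ∩ Zara ∩ Dana: 11:20–11:30, 11:40–12:50.
Windows ≥ 30 min: 11:40–12:50.
Earliest such window starts at 11:40.

11:40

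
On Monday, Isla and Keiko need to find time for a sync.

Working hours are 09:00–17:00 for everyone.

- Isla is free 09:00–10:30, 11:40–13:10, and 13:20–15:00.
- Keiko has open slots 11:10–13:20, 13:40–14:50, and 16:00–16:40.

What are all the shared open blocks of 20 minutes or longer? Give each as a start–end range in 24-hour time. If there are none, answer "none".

Isla ∩ Keiko: 11:40–13:10, 13:40–14:50.
Windows ≥ 20 min: 11:40–13:10, 13:40–14:50.

11:40–13:10, 13:40–14:50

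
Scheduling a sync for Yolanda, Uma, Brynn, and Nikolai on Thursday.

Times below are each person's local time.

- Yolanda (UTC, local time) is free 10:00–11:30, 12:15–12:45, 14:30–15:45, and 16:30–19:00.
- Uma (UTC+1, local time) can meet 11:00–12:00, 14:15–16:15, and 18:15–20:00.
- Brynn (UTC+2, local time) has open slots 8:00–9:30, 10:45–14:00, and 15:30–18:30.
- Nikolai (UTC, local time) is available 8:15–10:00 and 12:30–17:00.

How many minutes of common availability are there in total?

45 minutes

Yolanda → UTC: 10:00–11:30, 12:15–12:45, 14:30–15:45, 16:30–19:00.
Uma → UTC: 10:00–11:00, 13:15–15:15, 17:15–19:00.
Brynn → UTC: 06:00–07:30, 08:45–12:00, 13:30–16:30.
Nikolai → UTC: 08:15–10:00, 12:30–17:00.
Yolanda ∩ Uma: 10:00–11:00, 14:30–15:15, 17:15–19:00.
Yolanda ∩ Uma ∩ Brynn: 10:00–11:00, 14:30–15:15.
Yolanda ∩ Uma ∩ Brynn ∩ Nikolai: 14:30–15:15.
Total common minutes: 45.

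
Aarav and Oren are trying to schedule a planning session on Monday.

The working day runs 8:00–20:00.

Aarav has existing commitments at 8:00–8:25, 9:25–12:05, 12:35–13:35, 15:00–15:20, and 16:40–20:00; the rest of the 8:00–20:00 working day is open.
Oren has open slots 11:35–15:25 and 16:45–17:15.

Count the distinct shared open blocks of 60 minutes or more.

Aarav free within 08:00–20:00: 08:25–09:25, 12:05–12:35, 13:35–15:00, 15:20–16:40.
Aarav ∩ Oren: 12:05–12:35, 13:35–15:00, 15:20–15:25.
Windows ≥ 60 min: 13:35–15:00.
That's 1 window.

1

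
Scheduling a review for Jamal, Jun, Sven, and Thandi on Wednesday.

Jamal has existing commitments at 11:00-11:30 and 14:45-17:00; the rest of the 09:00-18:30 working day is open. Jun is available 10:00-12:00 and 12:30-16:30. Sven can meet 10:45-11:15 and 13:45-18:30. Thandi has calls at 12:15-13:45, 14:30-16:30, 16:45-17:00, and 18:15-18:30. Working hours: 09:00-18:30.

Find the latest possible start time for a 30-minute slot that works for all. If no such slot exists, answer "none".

14:00

Jamal free within 09:00–18:30: 09:00–11:00, 11:30–14:45, 17:00–18:30.
Thandi free within 09:00–18:30: 09:00–12:15, 13:45–14:30, 16:30–16:45, 17:00–18:15.
Jamal ∩ Jun: 10:00–11:00, 11:30–12:00, 12:30–14:45.
Jamal ∩ Jun ∩ Sven: 10:45–11:00, 13:45–14:45.
Jamal ∩ Jun ∩ Sven ∩ Thandi: 10:45–11:00, 13:45–14:30.
Windows ≥ 30 min: 13:45–14:30.
Latest start in the last window 13:45–14:30 is 14:30 − 30 min = 14:00.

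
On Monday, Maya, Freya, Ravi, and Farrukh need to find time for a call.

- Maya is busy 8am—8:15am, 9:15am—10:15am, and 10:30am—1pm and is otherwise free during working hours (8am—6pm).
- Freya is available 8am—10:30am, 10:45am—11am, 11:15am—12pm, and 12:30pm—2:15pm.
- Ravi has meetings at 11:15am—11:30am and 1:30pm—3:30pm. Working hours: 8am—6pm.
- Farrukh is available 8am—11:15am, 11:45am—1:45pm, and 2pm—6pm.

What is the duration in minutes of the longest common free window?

60 minutes

Maya free within 08:00–18:00: 08:15–09:15, 10:15–10:30, 13:00–18:00.
Ravi free within 08:00–18:00: 08:00–11:15, 11:30–13:30, 15:30–18:00.
Maya ∩ Freya: 08:15–09:15, 10:15–10:30, 13:00–14:15.
Maya ∩ Freya ∩ Ravi: 08:15–09:15, 10:15–10:30, 13:00–13:30.
Maya ∩ Freya ∩ Ravi ∩ Farrukh: 08:15–09:15, 10:15–10:30, 13:00–13:30.
Common window lengths: 60, 15, 30 min; longest is 60.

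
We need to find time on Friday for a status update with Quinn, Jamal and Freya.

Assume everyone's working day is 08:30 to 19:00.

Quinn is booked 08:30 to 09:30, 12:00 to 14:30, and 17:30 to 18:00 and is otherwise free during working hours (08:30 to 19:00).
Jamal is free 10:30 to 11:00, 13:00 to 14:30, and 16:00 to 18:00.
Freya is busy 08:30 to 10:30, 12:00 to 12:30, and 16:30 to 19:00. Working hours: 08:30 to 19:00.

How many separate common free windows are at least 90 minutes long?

Quinn free within 08:30–19:00: 09:30–12:00, 14:30–17:30, 18:00–19:00.
Freya free within 08:30–19:00: 10:30–12:00, 12:30–16:30.
Quinn ∩ Jamal: 10:30–11:00, 16:00–17:30.
Quinn ∩ Jamal ∩ Freya: 10:30–11:00, 16:00–16:30.
Windows ≥ 90 min: (none).
That's 0 windows.

0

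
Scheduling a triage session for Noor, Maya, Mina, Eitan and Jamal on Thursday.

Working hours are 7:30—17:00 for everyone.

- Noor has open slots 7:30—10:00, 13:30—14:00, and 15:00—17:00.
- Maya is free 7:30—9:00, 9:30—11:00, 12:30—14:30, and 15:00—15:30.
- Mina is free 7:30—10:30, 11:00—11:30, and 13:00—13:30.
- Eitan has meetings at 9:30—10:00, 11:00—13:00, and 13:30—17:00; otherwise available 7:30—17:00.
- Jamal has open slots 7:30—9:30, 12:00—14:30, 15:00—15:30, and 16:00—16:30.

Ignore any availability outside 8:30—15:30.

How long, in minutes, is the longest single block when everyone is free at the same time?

Eitan free within 07:30–17:00: 07:30–09:30, 10:00–11:00, 13:00–13:30.
Noor ∩ Maya: 07:30–09:00, 09:30–10:00, 13:30–14:00, 15:00–15:30.
Noor ∩ Maya ∩ Mina: 07:30–09:00, 09:30–10:00.
Noor ∩ Maya ∩ Mina ∩ Eitan: 07:30–09:00.
Noor ∩ Maya ∩ Mina ∩ Eitan ∩ Jamal: 07:30–09:00.
Restricted to 08:30–15:30: 08:30–09:00.
Single common window of 30 minutes.

30 minutes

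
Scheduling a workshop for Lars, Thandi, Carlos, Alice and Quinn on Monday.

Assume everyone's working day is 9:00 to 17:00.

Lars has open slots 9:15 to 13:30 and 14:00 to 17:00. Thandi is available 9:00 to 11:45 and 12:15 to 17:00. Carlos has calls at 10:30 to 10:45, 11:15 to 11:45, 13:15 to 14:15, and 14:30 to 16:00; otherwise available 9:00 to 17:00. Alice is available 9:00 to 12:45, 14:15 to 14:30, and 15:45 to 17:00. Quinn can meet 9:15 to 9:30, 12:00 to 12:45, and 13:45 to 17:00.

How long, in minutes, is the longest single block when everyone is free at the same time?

Carlos free within 09:00–17:00: 09:00–10:30, 10:45–11:15, 11:45–13:15, 14:15–14:30, 16:00–17:00.
Lars ∩ Thandi: 09:15–11:45, 12:15–13:30, 14:00–17:00.
Lars ∩ Thandi ∩ Carlos: 09:15–10:30, 10:45–11:15, 12:15–13:15, 14:15–14:30, 16:00–17:00.
Lars ∩ Thandi ∩ Carlos ∩ Alice: 09:15–10:30, 10:45–11:15, 12:15–12:45, 14:15–14:30, 16:00–17:00.
Lars ∩ Thandi ∩ Carlos ∩ Alice ∩ Quinn: 09:15–09:30, 12:15–12:45, 14:15–14:30, 16:00–17:00.
Common window lengths: 15, 30, 15, 60 min; longest is 60.

60 minutes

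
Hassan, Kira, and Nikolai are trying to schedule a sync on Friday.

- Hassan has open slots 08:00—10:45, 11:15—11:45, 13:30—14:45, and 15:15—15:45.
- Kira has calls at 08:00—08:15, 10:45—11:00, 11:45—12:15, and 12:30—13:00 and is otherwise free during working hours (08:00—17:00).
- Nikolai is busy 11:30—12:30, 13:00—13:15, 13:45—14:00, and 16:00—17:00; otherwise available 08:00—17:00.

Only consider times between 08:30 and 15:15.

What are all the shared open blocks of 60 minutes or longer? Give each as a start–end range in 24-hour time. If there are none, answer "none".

Kira free within 08:00–17:00: 08:15–10:45, 11:00–11:45, 12:15–12:30, 13:00–17:00.
Nikolai free within 08:00–17:00: 08:00–11:30, 12:30–13:00, 13:15–13:45, 14:00–16:00.
Hassan ∩ Kira: 08:15–10:45, 11:15–11:45, 13:30–14:45, 15:15–15:45.
Hassan ∩ Kira ∩ Nikolai: 08:15–10:45, 11:15–11:30, 13:30–13:45, 14:00–14:45, 15:15–15:45.
Restricted to 08:30–15:15: 08:30–10:45, 11:15–11:30, 13:30–13:45, 14:00–14:45.
Windows ≥ 60 min: 08:30–10:45.

08:30–10:45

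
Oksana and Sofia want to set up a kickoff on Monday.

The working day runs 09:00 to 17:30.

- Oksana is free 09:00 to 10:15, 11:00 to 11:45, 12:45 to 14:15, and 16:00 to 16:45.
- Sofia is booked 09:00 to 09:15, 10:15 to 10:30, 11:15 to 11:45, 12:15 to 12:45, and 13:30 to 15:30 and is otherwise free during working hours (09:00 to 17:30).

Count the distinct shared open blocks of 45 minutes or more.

3

Sofia free within 09:00–17:30: 09:15–10:15, 10:30–11:15, 11:45–12:15, 12:45–13:30, 15:30–17:30.
Oksana ∩ Sofia: 09:15–10:15, 11:00–11:15, 12:45–13:30, 16:00–16:45.
Windows ≥ 45 min: 09:15–10:15, 12:45–13:30, 16:00–16:45.
That's 3 windows.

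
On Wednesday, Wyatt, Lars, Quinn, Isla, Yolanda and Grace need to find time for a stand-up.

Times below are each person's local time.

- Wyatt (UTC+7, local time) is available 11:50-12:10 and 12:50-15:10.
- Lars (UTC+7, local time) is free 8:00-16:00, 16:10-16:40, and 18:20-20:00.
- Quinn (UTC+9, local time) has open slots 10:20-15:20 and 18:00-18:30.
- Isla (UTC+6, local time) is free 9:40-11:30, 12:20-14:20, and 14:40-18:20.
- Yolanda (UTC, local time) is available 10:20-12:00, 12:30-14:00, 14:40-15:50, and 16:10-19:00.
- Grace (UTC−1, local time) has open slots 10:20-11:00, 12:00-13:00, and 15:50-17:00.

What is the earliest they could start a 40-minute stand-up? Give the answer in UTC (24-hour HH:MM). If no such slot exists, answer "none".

none

Wyatt → UTC: 04:50–05:10, 05:50–08:10.
Lars → UTC: 01:00–09:00, 09:10–09:40, 11:20–13:00.
Quinn → UTC: 01:20–06:20, 09:00–09:30.
Isla → UTC: 03:40–05:30, 06:20–08:20, 08:40–12:20.
Yolanda → UTC: 10:20–12:00, 12:30–14:00, 14:40–15:50, 16:10–19:00.
Grace → UTC: 11:20–12:00, 13:00–14:00, 16:50–18:00.
Wyatt ∩ Lars: 04:50–05:10, 05:50–08:10.
Wyatt ∩ Lars ∩ Quinn: 04:50–05:10, 05:50–06:20.
Wyatt ∩ Lars ∩ Quinn ∩ Isla: 04:50–05:10.
Wyatt ∩ Lars ∩ Quinn ∩ Isla ∩ Yolanda: (none).
Wyatt ∩ Lars ∩ Quinn ∩ Isla ∩ Yolanda ∩ Grace: (none).
Windows ≥ 40 min: (none).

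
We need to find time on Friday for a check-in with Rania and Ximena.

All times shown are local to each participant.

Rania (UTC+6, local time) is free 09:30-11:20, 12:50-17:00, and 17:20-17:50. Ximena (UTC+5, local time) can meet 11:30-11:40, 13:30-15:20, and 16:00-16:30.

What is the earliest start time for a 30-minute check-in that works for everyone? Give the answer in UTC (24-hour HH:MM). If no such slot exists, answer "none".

Rania → UTC: 03:30–05:20, 06:50–11:00, 11:20–11:50.
Ximena → UTC: 06:30–06:40, 08:30–10:20, 11:00–11:30.
Rania ∩ Ximena: 08:30–10:20, 11:20–11:30.
Windows ≥ 30 min: 08:30–10:20.
Earliest such window starts at 08:30.

08:30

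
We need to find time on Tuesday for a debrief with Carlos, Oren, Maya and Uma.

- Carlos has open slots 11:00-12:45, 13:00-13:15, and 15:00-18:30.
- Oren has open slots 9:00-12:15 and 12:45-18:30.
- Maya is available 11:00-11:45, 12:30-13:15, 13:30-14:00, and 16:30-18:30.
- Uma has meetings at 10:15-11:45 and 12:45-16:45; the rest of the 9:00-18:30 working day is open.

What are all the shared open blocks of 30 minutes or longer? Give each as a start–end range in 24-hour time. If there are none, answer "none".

16:45–18:30

Uma free within 09:00–18:30: 09:00–10:15, 11:45–12:45, 16:45–18:30.
Carlos ∩ Oren: 11:00–12:15, 13:00–13:15, 15:00–18:30.
Carlos ∩ Oren ∩ Maya: 11:00–11:45, 13:00–13:15, 16:30–18:30.
Carlos ∩ Oren ∩ Maya ∩ Uma: 16:45–18:30.
Windows ≥ 30 min: 16:45–18:30.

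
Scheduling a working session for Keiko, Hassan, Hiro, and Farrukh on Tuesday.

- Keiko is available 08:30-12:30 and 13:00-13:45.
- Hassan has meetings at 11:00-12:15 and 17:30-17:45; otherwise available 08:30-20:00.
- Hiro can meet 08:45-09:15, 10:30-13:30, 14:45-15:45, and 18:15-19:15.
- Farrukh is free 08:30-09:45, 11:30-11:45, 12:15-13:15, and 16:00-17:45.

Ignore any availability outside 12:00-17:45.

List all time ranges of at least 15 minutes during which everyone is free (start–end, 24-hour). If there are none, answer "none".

Hassan free within 08:30–20:00: 08:30–11:00, 12:15–17:30, 17:45–20:00.
Keiko ∩ Hassan: 08:30–11:00, 12:15–12:30, 13:00–13:45.
Keiko ∩ Hassan ∩ Hiro: 08:45–09:15, 10:30–11:00, 12:15–12:30, 13:00–13:30.
Keiko ∩ Hassan ∩ Hiro ∩ Farrukh: 08:45–09:15, 12:15–12:30, 13:00–13:15.
Restricted to 12:00–17:45: 12:15–12:30, 13:00–13:15.
Windows ≥ 15 min: 12:15–12:30, 13:00–13:15.

12:15–12:30, 13:00–13:15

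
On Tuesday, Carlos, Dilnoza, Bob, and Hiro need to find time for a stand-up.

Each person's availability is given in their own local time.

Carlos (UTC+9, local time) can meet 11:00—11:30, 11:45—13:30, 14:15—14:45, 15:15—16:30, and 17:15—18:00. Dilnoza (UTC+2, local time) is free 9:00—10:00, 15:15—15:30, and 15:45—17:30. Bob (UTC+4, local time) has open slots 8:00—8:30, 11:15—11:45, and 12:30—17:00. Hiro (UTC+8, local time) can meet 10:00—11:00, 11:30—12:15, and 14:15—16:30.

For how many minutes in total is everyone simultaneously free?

Carlos → UTC: 02:00–02:30, 02:45–04:30, 05:15–05:45, 06:15–07:30, 08:15–09:00.
Dilnoza → UTC: 07:00–08:00, 13:15–13:30, 13:45–15:30.
Bob → UTC: 04:00–04:30, 07:15–07:45, 08:30–13:00.
Hiro → UTC: 02:00–03:00, 03:30–04:15, 06:15–08:30.
Carlos ∩ Dilnoza: 07:00–07:30.
Carlos ∩ Dilnoza ∩ Bob: 07:15–07:30.
Carlos ∩ Dilnoza ∩ Bob ∩ Hiro: 07:15–07:30.
Total common minutes: 15.

15 minutes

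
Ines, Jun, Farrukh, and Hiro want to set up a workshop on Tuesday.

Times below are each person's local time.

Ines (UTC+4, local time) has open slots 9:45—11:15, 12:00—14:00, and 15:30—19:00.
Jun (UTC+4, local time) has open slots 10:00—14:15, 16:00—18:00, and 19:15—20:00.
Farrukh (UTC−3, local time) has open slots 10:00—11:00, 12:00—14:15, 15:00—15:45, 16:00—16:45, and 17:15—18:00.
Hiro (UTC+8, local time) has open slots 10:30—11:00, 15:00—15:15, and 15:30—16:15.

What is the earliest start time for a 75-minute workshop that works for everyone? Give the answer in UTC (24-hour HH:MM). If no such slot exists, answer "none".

none

Ines → UTC: 05:45–07:15, 08:00–10:00, 11:30–15:00.
Jun → UTC: 06:00–10:15, 12:00–14:00, 15:15–16:00.
Farrukh → UTC: 13:00–14:00, 15:00–17:15, 18:00–18:45, 19:00–19:45, 20:15–21:00.
Hiro → UTC: 02:30–03:00, 07:00–07:15, 07:30–08:15.
Ines ∩ Jun: 06:00–07:15, 08:00–10:00, 12:00–14:00.
Ines ∩ Jun ∩ Farrukh: 13:00–14:00.
Ines ∩ Jun ∩ Farrukh ∩ Hiro: (none).
Windows ≥ 75 min: (none).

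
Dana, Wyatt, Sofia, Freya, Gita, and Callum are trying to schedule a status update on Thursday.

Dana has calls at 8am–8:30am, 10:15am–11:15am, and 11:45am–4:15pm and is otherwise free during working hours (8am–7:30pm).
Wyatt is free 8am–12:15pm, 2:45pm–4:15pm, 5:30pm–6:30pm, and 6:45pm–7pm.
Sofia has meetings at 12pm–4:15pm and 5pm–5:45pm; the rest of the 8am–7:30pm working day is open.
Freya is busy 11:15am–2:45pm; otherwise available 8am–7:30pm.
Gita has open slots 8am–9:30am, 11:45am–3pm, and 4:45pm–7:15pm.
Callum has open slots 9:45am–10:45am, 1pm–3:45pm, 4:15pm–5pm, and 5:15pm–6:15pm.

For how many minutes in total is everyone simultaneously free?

30 minutes

Dana free within 08:00–19:30: 08:30–10:15, 11:15–11:45, 16:15–19:30.
Sofia free within 08:00–19:30: 08:00–12:00, 16:15–17:00, 17:45–19:30.
Freya free within 08:00–19:30: 08:00–11:15, 14:45–19:30.
Dana ∩ Wyatt: 08:30–10:15, 11:15–11:45, 17:30–18:30, 18:45–19:00.
Dana ∩ Wyatt ∩ Sofia: 08:30–10:15, 11:15–11:45, 17:45–18:30, 18:45–19:00.
Dana ∩ Wyatt ∩ Sofia ∩ Freya: 08:30–10:15, 17:45–18:30, 18:45–19:00.
Dana ∩ Wyatt ∩ Sofia ∩ Freya ∩ Gita: 08:30–09:30, 17:45–18:30, 18:45–19:00.
Dana ∩ Wyatt ∩ Sofia ∩ Freya ∩ Gita ∩ Callum: 17:45–18:15.
Total common minutes: 30.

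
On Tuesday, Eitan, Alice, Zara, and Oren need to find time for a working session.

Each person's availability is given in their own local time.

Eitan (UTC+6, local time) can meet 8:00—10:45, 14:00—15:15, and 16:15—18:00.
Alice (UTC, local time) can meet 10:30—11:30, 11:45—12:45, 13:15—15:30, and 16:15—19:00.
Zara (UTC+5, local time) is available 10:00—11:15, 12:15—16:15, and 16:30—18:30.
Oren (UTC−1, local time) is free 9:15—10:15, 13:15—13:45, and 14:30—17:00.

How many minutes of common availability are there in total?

Eitan → UTC: 02:00–04:45, 08:00–09:15, 10:15–12:00.
Alice → UTC: 10:30–11:30, 11:45–12:45, 13:15–15:30, 16:15–19:00.
Zara → UTC: 05:00–06:15, 07:15–11:15, 11:30–13:30.
Oren → UTC: 10:15–11:15, 14:15–14:45, 15:30–18:00.
Eitan ∩ Alice: 10:30–11:30, 11:45–12:00.
Eitan ∩ Alice ∩ Zara: 10:30–11:15, 11:45–12:00.
Eitan ∩ Alice ∩ Zara ∩ Oren: 10:30–11:15.
Total common minutes: 45.

45 minutes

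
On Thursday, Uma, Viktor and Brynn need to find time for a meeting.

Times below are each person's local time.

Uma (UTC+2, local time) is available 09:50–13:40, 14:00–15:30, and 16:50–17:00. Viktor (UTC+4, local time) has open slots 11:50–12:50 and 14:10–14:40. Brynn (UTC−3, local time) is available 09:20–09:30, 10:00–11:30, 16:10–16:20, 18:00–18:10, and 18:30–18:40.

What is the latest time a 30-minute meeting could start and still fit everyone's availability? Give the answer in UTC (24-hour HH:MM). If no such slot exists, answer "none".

Uma → UTC: 07:50–11:40, 12:00–13:30, 14:50–15:00.
Viktor → UTC: 07:50–08:50, 10:10–10:40.
Brynn → UTC: 12:20–12:30, 13:00–14:30, 19:10–19:20, 21:00–21:10, 21:30–21:40.
Uma ∩ Viktor: 07:50–08:50, 10:10–10:40.
Uma ∩ Viktor ∩ Brynn: (none).
Windows ≥ 30 min: (none).

none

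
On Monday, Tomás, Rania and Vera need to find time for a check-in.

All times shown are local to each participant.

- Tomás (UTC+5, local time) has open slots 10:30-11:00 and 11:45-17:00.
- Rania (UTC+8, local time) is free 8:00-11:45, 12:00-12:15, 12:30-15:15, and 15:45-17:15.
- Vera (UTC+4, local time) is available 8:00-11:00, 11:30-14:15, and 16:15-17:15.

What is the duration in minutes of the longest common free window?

Tomás → UTC: 05:30–06:00, 06:45–12:00.
Rania → UTC: 00:00–03:45, 04:00–04:15, 04:30–07:15, 07:45–09:15.
Vera → UTC: 04:00–07:00, 07:30–10:15, 12:15–13:15.
Tomás ∩ Rania: 05:30–06:00, 06:45–07:15, 07:45–09:15.
Tomás ∩ Rania ∩ Vera: 05:30–06:00, 06:45–07:00, 07:45–09:15.
Common window lengths: 30, 15, 90 min; longest is 90.

90 minutes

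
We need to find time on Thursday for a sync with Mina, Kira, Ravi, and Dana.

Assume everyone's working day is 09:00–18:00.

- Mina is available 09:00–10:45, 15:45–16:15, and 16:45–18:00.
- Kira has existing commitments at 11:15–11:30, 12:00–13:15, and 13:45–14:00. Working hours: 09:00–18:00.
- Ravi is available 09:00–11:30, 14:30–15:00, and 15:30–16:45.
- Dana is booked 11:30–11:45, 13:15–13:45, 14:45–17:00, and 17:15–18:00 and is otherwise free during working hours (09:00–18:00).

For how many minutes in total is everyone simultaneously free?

Kira free within 09:00–18:00: 09:00–11:15, 11:30–12:00, 13:15–13:45, 14:00–18:00.
Dana free within 09:00–18:00: 09:00–11:30, 11:45–13:15, 13:45–14:45, 17:00–17:15.
Mina ∩ Kira: 09:00–10:45, 15:45–16:15, 16:45–18:00.
Mina ∩ Kira ∩ Ravi: 09:00–10:45, 15:45–16:15.
Mina ∩ Kira ∩ Ravi ∩ Dana: 09:00–10:45.
Total common minutes: 105.

105 minutes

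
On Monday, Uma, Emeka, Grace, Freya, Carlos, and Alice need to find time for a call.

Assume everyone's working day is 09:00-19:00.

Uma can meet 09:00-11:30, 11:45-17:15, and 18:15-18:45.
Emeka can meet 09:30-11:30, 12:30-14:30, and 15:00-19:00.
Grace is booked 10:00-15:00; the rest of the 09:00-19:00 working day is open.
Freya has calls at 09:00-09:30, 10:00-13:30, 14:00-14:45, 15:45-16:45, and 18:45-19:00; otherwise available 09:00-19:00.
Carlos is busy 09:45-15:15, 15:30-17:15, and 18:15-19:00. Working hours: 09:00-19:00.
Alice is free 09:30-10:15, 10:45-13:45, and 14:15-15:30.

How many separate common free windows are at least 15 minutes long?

2

Grace free within 09:00–19:00: 09:00–10:00, 15:00–19:00.
Freya free within 09:00–19:00: 09:30–10:00, 13:30–14:00, 14:45–15:45, 16:45–18:45.
Carlos free within 09:00–19:00: 09:00–09:45, 15:15–15:30, 17:15–18:15.
Uma ∩ Emeka: 09:30–11:30, 12:30–14:30, 15:00–17:15, 18:15–18:45.
Uma ∩ Emeka ∩ Grace: 09:30–10:00, 15:00–17:15, 18:15–18:45.
Uma ∩ Emeka ∩ Grace ∩ Freya: 09:30–10:00, 15:00–15:45, 16:45–17:15, 18:15–18:45.
Uma ∩ Emeka ∩ Grace ∩ Freya ∩ Carlos: 09:30–09:45, 15:15–15:30.
Uma ∩ Emeka ∩ Grace ∩ Freya ∩ Carlos ∩ Alice: 09:30–09:45, 15:15–15:30.
Windows ≥ 15 min: 09:30–09:45, 15:15–15:30.
That's 2 windows.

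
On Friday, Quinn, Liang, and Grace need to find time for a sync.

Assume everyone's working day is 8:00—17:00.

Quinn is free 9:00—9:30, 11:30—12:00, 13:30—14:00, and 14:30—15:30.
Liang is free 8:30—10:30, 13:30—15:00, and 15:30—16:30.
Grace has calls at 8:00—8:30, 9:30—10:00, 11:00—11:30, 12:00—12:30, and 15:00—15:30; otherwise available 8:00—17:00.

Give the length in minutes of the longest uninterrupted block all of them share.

Grace free within 08:00–17:00: 08:30–09:30, 10:00–11:00, 11:30–12:00, 12:30–15:00, 15:30–17:00.
Quinn ∩ Liang: 09:00–09:30, 13:30–14:00, 14:30–15:00.
Quinn ∩ Liang ∩ Grace: 09:00–09:30, 13:30–14:00, 14:30–15:00.
Common window lengths: 30, 30, 30 min; longest is 30.

30 minutes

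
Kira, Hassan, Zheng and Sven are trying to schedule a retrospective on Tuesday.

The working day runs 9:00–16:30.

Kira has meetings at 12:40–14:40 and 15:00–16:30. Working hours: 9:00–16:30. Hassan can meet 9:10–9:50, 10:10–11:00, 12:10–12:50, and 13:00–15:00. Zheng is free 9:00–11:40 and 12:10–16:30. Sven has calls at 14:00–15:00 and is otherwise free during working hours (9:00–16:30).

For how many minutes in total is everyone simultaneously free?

120 minutes

Kira free within 09:00–16:30: 09:00–12:40, 14:40–15:00.
Sven free within 09:00–16:30: 09:00–14:00, 15:00–16:30.
Kira ∩ Hassan: 09:10–09:50, 10:10–11:00, 12:10–12:40, 14:40–15:00.
Kira ∩ Hassan ∩ Zheng: 09:10–09:50, 10:10–11:00, 12:10–12:40, 14:40–15:00.
Kira ∩ Hassan ∩ Zheng ∩ Sven: 09:10–09:50, 10:10–11:00, 12:10–12:40.
Total common minutes: 40 + 50 + 30 = 120.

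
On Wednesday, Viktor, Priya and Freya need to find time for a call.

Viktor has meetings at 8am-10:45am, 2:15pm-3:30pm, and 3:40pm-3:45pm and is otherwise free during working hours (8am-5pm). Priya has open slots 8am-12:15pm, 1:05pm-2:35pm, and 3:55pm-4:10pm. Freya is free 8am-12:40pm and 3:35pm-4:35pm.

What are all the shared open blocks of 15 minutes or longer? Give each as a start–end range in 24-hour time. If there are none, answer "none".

Viktor free within 08:00–17:00: 10:45–14:15, 15:30–15:40, 15:45–17:00.
Viktor ∩ Priya: 10:45–12:15, 13:05–14:15, 15:55–16:10.
Viktor ∩ Priya ∩ Freya: 10:45–12:15, 15:55–16:10.
Windows ≥ 15 min: 10:45–12:15, 15:55–16:10.

10:45–12:15, 15:55–16:10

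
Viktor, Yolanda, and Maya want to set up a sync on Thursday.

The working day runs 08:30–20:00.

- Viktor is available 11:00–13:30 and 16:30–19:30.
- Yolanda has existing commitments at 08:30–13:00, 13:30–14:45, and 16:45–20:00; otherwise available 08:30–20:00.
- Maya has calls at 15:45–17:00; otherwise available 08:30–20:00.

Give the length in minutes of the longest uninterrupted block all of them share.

30 minutes

Yolanda free within 08:30–20:00: 13:00–13:30, 14:45–16:45.
Maya free within 08:30–20:00: 08:30–15:45, 17:00–20:00.
Viktor ∩ Yolanda: 13:00–13:30, 16:30–16:45.
Viktor ∩ Yolanda ∩ Maya: 13:00–13:30.
Single common window of 30 minutes.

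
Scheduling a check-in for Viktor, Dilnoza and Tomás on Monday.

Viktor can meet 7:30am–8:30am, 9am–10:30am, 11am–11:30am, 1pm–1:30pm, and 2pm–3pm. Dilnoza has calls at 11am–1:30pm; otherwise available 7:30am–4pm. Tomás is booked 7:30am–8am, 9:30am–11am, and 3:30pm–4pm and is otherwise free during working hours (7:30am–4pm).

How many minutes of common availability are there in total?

120 minutes

Dilnoza free within 07:30–16:00: 07:30–11:00, 13:30–16:00.
Tomás free within 07:30–16:00: 08:00–09:30, 11:00–15:30.
Viktor ∩ Dilnoza: 07:30–08:30, 09:00–10:30, 14:00–15:00.
Viktor ∩ Dilnoza ∩ Tomás: 08:00–08:30, 09:00–09:30, 14:00–15:00.
Total common minutes: 30 + 30 + 60 = 120.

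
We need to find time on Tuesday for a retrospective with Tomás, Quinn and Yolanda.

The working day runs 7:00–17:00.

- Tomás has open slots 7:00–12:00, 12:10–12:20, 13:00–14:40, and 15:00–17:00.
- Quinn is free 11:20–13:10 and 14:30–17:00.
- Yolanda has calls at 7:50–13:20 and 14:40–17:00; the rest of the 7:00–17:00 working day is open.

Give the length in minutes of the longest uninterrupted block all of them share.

10 minutes

Yolanda free within 07:00–17:00: 07:00–07:50, 13:20–14:40.
Tomás ∩ Quinn: 11:20–12:00, 12:10–12:20, 13:00–13:10, 14:30–14:40, 15:00–17:00.
Tomás ∩ Quinn ∩ Yolanda: 14:30–14:40.
Single common window of 10 minutes.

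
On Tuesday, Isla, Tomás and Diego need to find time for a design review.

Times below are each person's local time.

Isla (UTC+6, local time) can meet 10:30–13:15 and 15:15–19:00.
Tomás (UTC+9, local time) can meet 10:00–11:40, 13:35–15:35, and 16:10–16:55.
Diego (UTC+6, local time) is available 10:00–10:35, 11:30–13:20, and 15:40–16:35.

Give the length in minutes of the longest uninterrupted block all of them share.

65 minutes

Isla → UTC: 04:30–07:15, 09:15–13:00.
Tomás → UTC: 01:00–02:40, 04:35–06:35, 07:10–07:55.
Diego → UTC: 04:00–04:35, 05:30–07:20, 09:40–10:35.
Isla ∩ Tomás: 04:35–06:35, 07:10–07:15.
Isla ∩ Tomás ∩ Diego: 05:30–06:35, 07:10–07:15.
Common window lengths: 65, 5 min; longest is 65.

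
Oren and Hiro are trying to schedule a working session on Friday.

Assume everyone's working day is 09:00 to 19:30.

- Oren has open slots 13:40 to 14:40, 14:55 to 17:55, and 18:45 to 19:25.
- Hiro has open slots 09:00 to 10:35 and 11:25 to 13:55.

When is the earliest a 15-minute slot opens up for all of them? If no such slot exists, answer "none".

13:40

Oren ∩ Hiro: 13:40–13:55.
Windows ≥ 15 min: 13:40–13:55.
Earliest such window starts at 13:40.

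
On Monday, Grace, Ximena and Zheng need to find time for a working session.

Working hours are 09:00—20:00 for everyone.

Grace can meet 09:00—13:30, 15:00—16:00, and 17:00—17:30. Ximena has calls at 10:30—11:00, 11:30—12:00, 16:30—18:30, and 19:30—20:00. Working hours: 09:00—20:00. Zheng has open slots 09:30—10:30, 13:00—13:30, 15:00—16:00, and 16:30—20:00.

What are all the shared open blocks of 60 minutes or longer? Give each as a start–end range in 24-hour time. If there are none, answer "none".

09:30–10:30, 15:00–16:00

Ximena free within 09:00–20:00: 09:00–10:30, 11:00–11:30, 12:00–16:30, 18:30–19:30.
Grace ∩ Ximena: 09:00–10:30, 11:00–11:30, 12:00–13:30, 15:00–16:00.
Grace ∩ Ximena ∩ Zheng: 09:30–10:30, 13:00–13:30, 15:00–16:00.
Windows ≥ 60 min: 09:30–10:30, 15:00–16:00.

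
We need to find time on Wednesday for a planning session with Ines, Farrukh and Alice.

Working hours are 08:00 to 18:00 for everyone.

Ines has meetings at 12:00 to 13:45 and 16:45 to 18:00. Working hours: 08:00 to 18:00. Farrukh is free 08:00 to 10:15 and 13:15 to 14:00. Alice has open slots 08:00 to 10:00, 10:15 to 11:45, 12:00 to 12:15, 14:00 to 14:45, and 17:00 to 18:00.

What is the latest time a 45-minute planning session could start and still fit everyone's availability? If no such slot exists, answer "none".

Ines free within 08:00–18:00: 08:00–12:00, 13:45–16:45.
Ines ∩ Farrukh: 08:00–10:15, 13:45–14:00.
Ines ∩ Farrukh ∩ Alice: 08:00–10:00.
Windows ≥ 45 min: 08:00–10:00.
Latest start in the last window 08:00–10:00 is 10:00 − 45 min = 09:15.

09:15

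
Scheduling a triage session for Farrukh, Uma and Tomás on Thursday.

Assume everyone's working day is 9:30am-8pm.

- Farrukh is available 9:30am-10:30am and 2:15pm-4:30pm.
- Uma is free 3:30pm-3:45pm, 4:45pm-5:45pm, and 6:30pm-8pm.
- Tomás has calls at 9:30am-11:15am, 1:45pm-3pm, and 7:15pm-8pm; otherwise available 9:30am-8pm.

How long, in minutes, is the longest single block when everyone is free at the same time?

Tomás free within 09:30–20:00: 11:15–13:45, 15:00–19:15.
Farrukh ∩ Uma: 15:30–15:45.
Farrukh ∩ Uma ∩ Tomás: 15:30–15:45.
Single common window of 15 minutes.

15 minutes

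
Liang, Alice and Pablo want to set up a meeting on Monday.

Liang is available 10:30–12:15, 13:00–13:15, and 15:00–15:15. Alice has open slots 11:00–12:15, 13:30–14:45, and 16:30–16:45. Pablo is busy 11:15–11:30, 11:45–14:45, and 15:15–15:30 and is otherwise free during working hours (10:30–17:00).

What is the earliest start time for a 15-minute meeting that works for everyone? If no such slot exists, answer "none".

11:00

Pablo free within 10:30–17:00: 10:30–11:15, 11:30–11:45, 14:45–15:15, 15:30–17:00.
Liang ∩ Alice: 11:00–12:15.
Liang ∩ Alice ∩ Pablo: 11:00–11:15, 11:30–11:45.
Windows ≥ 15 min: 11:00–11:15, 11:30–11:45.
Earliest such window starts at 11:00.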